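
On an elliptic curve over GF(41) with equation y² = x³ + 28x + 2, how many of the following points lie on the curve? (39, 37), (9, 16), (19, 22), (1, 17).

0

(39, 37): 37² ≡ 16, rhs ≡ 20 → off.
(9, 16): 16² ≡ 10, rhs ≡ 40 → off.
(19, 22): 22² ≡ 33, rhs ≡ 13 → off.
(1, 17): 17² ≡ 2, rhs ≡ 31 → off.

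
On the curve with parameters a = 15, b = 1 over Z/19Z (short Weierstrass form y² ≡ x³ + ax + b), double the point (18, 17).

(8, 14)

tangent at (18, 17): λ = (3·18² + 15)/(2·17) ≡ 18/15. 15⁻¹ ≡ 14 (mod 19), so λ ≡ 18·14 ≡ 5.
  x = λ² - 18 - 18 = 25 - 36 ≡ 8; y = λ·(18 - 8) - 17 ≡ 14. → (8, 14)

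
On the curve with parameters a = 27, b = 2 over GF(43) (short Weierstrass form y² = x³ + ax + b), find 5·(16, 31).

(6, 37)

Write Q = (16, 31).
Double-and-add on 5 = (101)₂. Start with Q = (16, 31) for the leading 1-bit.
double: tangent at (16, 31): λ = (3·16² + 27)/(2·31) ≡ 21/19. 19⁻¹ ≡ 34 (mod 43), so λ ≡ 21·34 ≡ 26.
  x = λ² - 16 - 16 = 676 - 32 ≡ 42; y = λ·(16 - 42) - 31 ≡ 24. → (42, 24)
double: tangent at (42, 24): λ = (3·42² + 27)/(2·24) ≡ 30/5. 5⁻¹ ≡ 26 (mod 43), so λ ≡ 30·26 ≡ 6.
  x = λ² - 42 - 42 = 36 - 84 ≡ 38; y = λ·(42 - 38) - 24 ≡ 0. → (38, 0)
add Q: (38, 0) + (16, 31). λ = (31 - 0)/(16 - 38) ≡ 31/21 mod 43. 21⁻¹ ≡ 41 (mod 43), so λ ≡ 24.
  x = λ² - 38 - 16 = 576 - 54 ≡ 6; y = λ·(38 - 6) - 0 ≡ 37. → (6, 37)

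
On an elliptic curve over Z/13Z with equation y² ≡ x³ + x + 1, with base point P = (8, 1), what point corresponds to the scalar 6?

(10, 6)

Repeated addition: build up to 6P.
2P: tangent at (8, 1): λ = (3·8² + 1)/(2·1) ≡ 11/2. 2⁻¹ ≡ 7 (mod 13) since 2·7 = 14 ≡ 1, so λ ≡ 11·7 ≡ 12.
  x = λ² - 8 - 8 = 144 - 16 ≡ 11; y = λ·(8 - 11) - 1 ≡ 2. → (11, 2)
3P: (11, 2) + (8, 1). λ = (1 - 2)/(8 - 11) ≡ 12/10 mod 13. 10⁻¹ ≡ 4 (mod 13) since 10·4 = 40 ≡ 1, so λ ≡ 9.
  x = λ² - 11 - 8 = 81 - 19 ≡ 10; y = λ·(11 - 10) - 2 ≡ 7. → (10, 7)
4P: (10, 7) + (8, 1). λ = (1 - 7)/(8 - 10) ≡ 7/11 mod 13. 11⁻¹ ≡ 6 (mod 13) since 11·6 = 66 ≡ 1, so λ ≡ 3.
  x = λ² - 10 - 8 = 9 - 18 ≡ 4; y = λ·(10 - 4) - 7 ≡ 11. → (4, 11)
5P: (4, 11) + (8, 1). λ = (1 - 11)/(8 - 4) ≡ 3/4 mod 13. 4⁻¹ ≡ 10 (mod 13), so λ ≡ 4.
  x = λ² - 4 - 8 = 16 - 12 ≡ 4; y = λ·(4 - 4) - 11 ≡ 2. → (4, 2)
6P: (4, 2) + (8, 1). λ = (1 - 2)/(8 - 4) ≡ 12/4 mod 13. 4⁻¹ ≡ 10 (mod 13), so λ ≡ 3.
  x = λ² - 4 - 8 = 9 - 12 ≡ 10; y = λ·(4 - 10) - 2 ≡ 6. → (10, 6)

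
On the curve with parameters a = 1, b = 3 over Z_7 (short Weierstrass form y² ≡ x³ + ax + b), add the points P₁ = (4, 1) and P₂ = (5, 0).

(4, 1) + (5, 0). λ = (0 - 1)/(5 - 4) ≡ 6/1 mod 7. 1⁻¹ ≡ 1 (mod 7) since 1·1 = 1 ≡ 1, so λ ≡ 6.
  x = λ² - 4 - 5 = 36 - 9 ≡ 6; y = λ·(4 - 6) - 1 ≡ 1. → (6, 1)

(6, 1)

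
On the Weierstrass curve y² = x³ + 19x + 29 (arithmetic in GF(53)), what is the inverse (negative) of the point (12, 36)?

-(12, 36) = (12, -36 mod 53) = (12, 17).

(12, 17)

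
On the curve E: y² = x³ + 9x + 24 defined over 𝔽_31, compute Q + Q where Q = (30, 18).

tangent at (30, 18): λ = (3·30² + 9)/(2·18) ≡ 12/5. 5⁻¹ ≡ 25 (mod 31), so λ ≡ 12·25 ≡ 21.
  x = λ² - 30 - 30 = 441 - 60 ≡ 9; y = λ·(30 - 9) - 18 ≡ 20. → (9, 20)

(9, 20)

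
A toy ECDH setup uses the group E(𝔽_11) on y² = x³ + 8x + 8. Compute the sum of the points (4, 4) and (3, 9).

(7, 0)

(4, 4) + (3, 9). λ = (9 - 4)/(3 - 4) ≡ 5/10 mod 11. 10⁻¹ ≡ 10 (mod 11) since 10·10 = 100 ≡ 1, so λ ≡ 6.
  x = λ² - 4 - 3 = 36 - 7 ≡ 7; y = λ·(4 - 7) - 4 ≡ 0. → (7, 0)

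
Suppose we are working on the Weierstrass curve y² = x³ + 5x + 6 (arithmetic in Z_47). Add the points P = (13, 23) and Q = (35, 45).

(0, 37)

(13, 23) + (35, 45). λ = (45 - 23)/(35 - 13) ≡ 22/22 mod 47. 22⁻¹ ≡ 15 (mod 47), so λ ≡ 1.
  x = λ² - 13 - 35 = 1 - 48 ≡ 0; y = λ·(13 - 0) - 23 ≡ 37. → (0, 37)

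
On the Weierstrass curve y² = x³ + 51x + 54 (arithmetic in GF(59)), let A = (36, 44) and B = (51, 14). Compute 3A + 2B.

First 3A:
Repeated addition: build up to 3A.
2A: tangent at (36, 44): λ = (3·36² + 51)/(2·44) ≡ 45/29. 29⁻¹ ≡ 57 (mod 59), so λ ≡ 45·57 ≡ 28.
  x = λ² - 36 - 36 = 784 - 72 ≡ 4; y = λ·(36 - 4) - 44 ≡ 26. → (4, 26)
3A: (4, 26) + (36, 44). λ = (44 - 26)/(36 - 4) ≡ 18/32 mod 59. 32⁻¹ ≡ 24 (mod 59) since 32·24 = 768 ≡ 1, so λ ≡ 19.
  x = λ² - 4 - 36 = 361 - 40 ≡ 26; y = λ·(4 - 26) - 26 ≡ 28. → (26, 28)
3A = (26, 28).
Next 2B:
Repeated addition: build up to 2B.
2B: tangent at (51, 14): λ = (3·51² + 51)/(2·14) ≡ 7/28. 28⁻¹ ≡ 19 (mod 59) since 28·19 = 532 ≡ 1, so λ ≡ 7·19 ≡ 15.
  x = λ² - 51 - 51 = 225 - 102 ≡ 5; y = λ·(51 - 5) - 14 ≡ 27. → (5, 27)
2B = (5, 27).
Finally 3A + 2B:
(26, 28) + (5, 27). λ = (27 - 28)/(5 - 26) ≡ 58/38 mod 59. 38⁻¹ ≡ 14 (mod 59), so λ ≡ 45.
  x = λ² - 26 - 5 = 2025 - 31 ≡ 47; y = λ·(26 - 47) - 28 ≡ 30. → (47, 30)

(47, 30)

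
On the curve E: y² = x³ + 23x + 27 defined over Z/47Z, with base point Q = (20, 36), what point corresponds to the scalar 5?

Double-and-add on 5 = (101)₂. Start with Q = (20, 36) for the leading 1-bit.
double: tangent at (20, 36): λ = (3·20² + 23)/(2·36) ≡ 1/25. 25⁻¹ ≡ 32 (mod 47), so λ ≡ 1·32 ≡ 32.
  x = λ² - 20 - 20 = 1024 - 40 ≡ 44; y = λ·(20 - 44) - 36 ≡ 42. → (44, 42)
double: tangent at (44, 42): λ = (3·44² + 23)/(2·42) ≡ 3/37. 37⁻¹ ≡ 14 (mod 47) since 37·14 = 518 ≡ 1, so λ ≡ 3·14 ≡ 42.
  x = λ² - 44 - 44 = 1764 - 88 ≡ 31; y = λ·(44 - 31) - 42 ≡ 34. → (31, 34)
add Q: (31, 34) + (20, 36). λ = (36 - 34)/(20 - 31) ≡ 2/36 mod 47. 36⁻¹ ≡ 17 (mod 47), so λ ≡ 34.
  x = λ² - 31 - 20 = 1156 - 51 ≡ 24; y = λ·(31 - 24) - 34 ≡ 16. → (24, 16)

(24, 16)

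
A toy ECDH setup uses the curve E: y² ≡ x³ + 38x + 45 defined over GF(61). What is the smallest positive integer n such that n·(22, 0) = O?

2

2P: (22, 0) + (22, 0): same x and y₁ ≡ -y₂, so the sum is O.
2P = O, so the order is 2.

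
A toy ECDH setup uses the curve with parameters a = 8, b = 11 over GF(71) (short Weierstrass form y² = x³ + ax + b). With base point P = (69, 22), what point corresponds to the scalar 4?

Repeated addition: build up to 4P.
2P: tangent at (69, 22): λ = (3·69² + 8)/(2·22) ≡ 20/44. 44⁻¹ ≡ 21 (mod 71), so λ ≡ 20·21 ≡ 65.
  x = λ² - 69 - 69 = 4225 - 138 ≡ 40; y = λ·(69 - 40) - 22 ≡ 17. → (40, 17)
3P: (40, 17) + (69, 22). λ = (22 - 17)/(69 - 40) ≡ 5/29 mod 71. 29⁻¹ ≡ 49 (mod 71), so λ ≡ 32.
  x = λ² - 40 - 69 = 1024 - 109 ≡ 63; y = λ·(40 - 63) - 17 ≡ 28. → (63, 28)
4P: (63, 28) + (69, 22). λ = (22 - 28)/(69 - 63) ≡ 65/6 mod 71. 6⁻¹ ≡ 12 (mod 71), so λ ≡ 70.
  x = λ² - 63 - 69 = 4900 - 132 ≡ 11; y = λ·(63 - 11) - 28 ≡ 62. → (11, 62)

(11, 62)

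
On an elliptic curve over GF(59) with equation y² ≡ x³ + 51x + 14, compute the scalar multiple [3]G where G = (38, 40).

(39, 27)

Repeated addition: build up to 3G.
2G: tangent at (38, 40): λ = (3·38² + 51)/(2·40) ≡ 17/21. 21⁻¹ ≡ 45 (mod 59), so λ ≡ 17·45 ≡ 57.
  x = λ² - 38 - 38 = 3249 - 76 ≡ 46; y = λ·(38 - 46) - 40 ≡ 35. → (46, 35)
3G: (46, 35) + (38, 40). λ = (40 - 35)/(38 - 46) ≡ 5/51 mod 59. 51⁻¹ ≡ 22 (mod 59), so λ ≡ 51.
  x = λ² - 46 - 38 = 2601 - 84 ≡ 39; y = λ·(46 - 39) - 35 ≡ 27. → (39, 27)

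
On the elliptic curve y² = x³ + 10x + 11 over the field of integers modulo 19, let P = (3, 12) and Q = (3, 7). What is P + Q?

The two points share x = 3 and their y-coordinates satisfy 12 + 7 ≡ 0 (mod 19), so they are inverses. Their sum is O.

O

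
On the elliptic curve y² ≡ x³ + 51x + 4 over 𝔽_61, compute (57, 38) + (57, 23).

O

The two points share x = 57 and their y-coordinates satisfy 38 + 23 ≡ 0 (mod 61), so they are inverses. Their sum is O.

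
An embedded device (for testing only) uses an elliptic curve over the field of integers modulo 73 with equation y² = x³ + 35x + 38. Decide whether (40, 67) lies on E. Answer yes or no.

no

y² = 67² ≡ 36; x³ + 35x + 38 = 65438 ≡ 30 (mod 73). 36 ≠ 30.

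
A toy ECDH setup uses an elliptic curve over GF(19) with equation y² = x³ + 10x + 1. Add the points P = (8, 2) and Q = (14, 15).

(8, 2) + (14, 15). λ = (15 - 2)/(14 - 8) ≡ 13/6 mod 19. 6⁻¹ ≡ 16 (mod 19), so λ ≡ 18.
  x = λ² - 8 - 14 = 324 - 22 ≡ 17; y = λ·(8 - 17) - 2 ≡ 7. → (17, 7)

(17, 7)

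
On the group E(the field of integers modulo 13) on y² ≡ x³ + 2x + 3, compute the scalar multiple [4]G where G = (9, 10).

(0, 9)

Double-and-add on 4 = (100)₂. Start with G = (9, 10) for the leading 1-bit.
double: tangent at (9, 10): λ = (3·9² + 2)/(2·10) ≡ 11/7. 7⁻¹ ≡ 2 (mod 13), so λ ≡ 11·2 ≡ 9.
  x = λ² - 9 - 9 = 81 - 18 ≡ 11; y = λ·(9 - 11) - 10 ≡ 11. → (11, 11)
double: tangent at (11, 11): λ = (3·11² + 2)/(2·11) ≡ 1/9. 9⁻¹ ≡ 3 (mod 13) since 9·3 = 27 ≡ 1, so λ ≡ 1·3 ≡ 3.
  x = λ² - 11 - 11 = 9 - 22 ≡ 0; y = λ·(11 - 0) - 11 ≡ 9. → (0, 9)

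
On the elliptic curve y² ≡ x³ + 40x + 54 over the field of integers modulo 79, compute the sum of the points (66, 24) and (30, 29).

(6, 73)

(66, 24) + (30, 29). λ = (29 - 24)/(30 - 66) ≡ 5/43 mod 79. 43⁻¹ ≡ 68 (mod 79), so λ ≡ 24.
  x = λ² - 66 - 30 = 576 - 96 ≡ 6; y = λ·(66 - 6) - 24 ≡ 73. → (6, 73)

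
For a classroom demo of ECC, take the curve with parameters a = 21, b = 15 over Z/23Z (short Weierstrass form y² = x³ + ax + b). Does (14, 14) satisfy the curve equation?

no

y² = 14² ≡ 12; x³ + 21x + 15 = 3053 ≡ 17 (mod 23). 12 ≠ 17.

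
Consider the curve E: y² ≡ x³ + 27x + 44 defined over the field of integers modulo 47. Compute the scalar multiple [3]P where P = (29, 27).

(46, 43)

Repeated addition: build up to 3P.
2P: tangent at (29, 27): λ = (3·29² + 27)/(2·27) ≡ 12/7. 7⁻¹ ≡ 27 (mod 47), so λ ≡ 12·27 ≡ 42.
  x = λ² - 29 - 29 = 1764 - 58 ≡ 14; y = λ·(29 - 14) - 27 ≡ 39. → (14, 39)
3P: (14, 39) + (29, 27). λ = (27 - 39)/(29 - 14) ≡ 35/15 mod 47. 15⁻¹ ≡ 22 (mod 47) since 15·22 = 330 ≡ 1, so λ ≡ 18.
  x = λ² - 14 - 29 = 324 - 43 ≡ 46; y = λ·(14 - 46) - 39 ≡ 43. → (46, 43)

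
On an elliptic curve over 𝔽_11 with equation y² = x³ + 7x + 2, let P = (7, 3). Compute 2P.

tangent at (7, 3): λ = (3·7² + 7)/(2·3) ≡ 0/6. 6⁻¹ ≡ 2 (mod 11) since 6·2 = 12 ≡ 1, so λ ≡ 0·2 ≡ 0.
  x = λ² - 7 - 7 = 0 - 14 ≡ 8; y = λ·(7 - 8) - 3 ≡ 8. → (8, 8)

(8, 8)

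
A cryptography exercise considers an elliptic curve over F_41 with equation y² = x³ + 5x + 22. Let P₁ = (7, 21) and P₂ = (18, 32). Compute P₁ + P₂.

(17, 10)

(7, 21) + (18, 32). λ = (32 - 21)/(18 - 7) ≡ 11/11 mod 41. 11⁻¹ ≡ 15 (mod 41), so λ ≡ 1.
  x = λ² - 7 - 18 = 1 - 25 ≡ 17; y = λ·(7 - 17) - 21 ≡ 10. → (17, 10)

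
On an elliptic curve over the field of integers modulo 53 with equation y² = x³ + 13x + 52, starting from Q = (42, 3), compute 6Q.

(52, 12)

Double-and-add on 6 = (110)₂. Start with Q = (42, 3) for the leading 1-bit.
double: tangent at (42, 3): λ = (3·42² + 13)/(2·3) ≡ 5/6. 6⁻¹ ≡ 9 (mod 53), so λ ≡ 5·9 ≡ 45.
  x = λ² - 42 - 42 = 2025 - 84 ≡ 33; y = λ·(42 - 33) - 3 ≡ 31. → (33, 31)
add Q: (33, 31) + (42, 3). λ = (3 - 31)/(42 - 33) ≡ 25/9 mod 53. 9⁻¹ ≡ 6 (mod 53) since 9·6 = 54 ≡ 1, so λ ≡ 44.
  x = λ² - 33 - 42 = 1936 - 75 ≡ 6; y = λ·(33 - 6) - 31 ≡ 44. → (6, 44)
double: tangent at (6, 44): λ = (3·6² + 13)/(2·44) ≡ 15/35. 35⁻¹ ≡ 50 (mod 53), so λ ≡ 15·50 ≡ 8.
  x = λ² - 6 - 6 = 64 - 12 ≡ 52; y = λ·(6 - 52) - 44 ≡ 12. → (52, 12)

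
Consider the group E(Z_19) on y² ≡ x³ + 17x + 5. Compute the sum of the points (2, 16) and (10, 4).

(2, 16) + (10, 4). λ = (4 - 16)/(10 - 2) ≡ 7/8 mod 19. 8⁻¹ ≡ 12 (mod 19), so λ ≡ 8.
  x = λ² - 2 - 10 = 64 - 12 ≡ 14; y = λ·(2 - 14) - 16 ≡ 2. → (14, 2)

(14, 2)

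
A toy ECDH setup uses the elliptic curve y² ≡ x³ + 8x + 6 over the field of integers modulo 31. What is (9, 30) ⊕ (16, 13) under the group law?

(9, 30) + (16, 13). λ = (13 - 30)/(16 - 9) ≡ 14/7 mod 31. 7⁻¹ ≡ 9 (mod 31) since 7·9 = 63 ≡ 1, so λ ≡ 2.
  x = λ² - 9 - 16 = 4 - 25 ≡ 10; y = λ·(9 - 10) - 30 ≡ 30. → (10, 30)

(10, 30)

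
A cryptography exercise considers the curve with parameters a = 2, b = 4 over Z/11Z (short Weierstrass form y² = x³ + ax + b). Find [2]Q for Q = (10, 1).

tangent at (10, 1): λ = (3·10² + 2)/(2·1) ≡ 5/2. 2⁻¹ ≡ 6 (mod 11), so λ ≡ 5·6 ≡ 8.
  x = λ² - 10 - 10 = 64 - 20 ≡ 0; y = λ·(10 - 0) - 1 ≡ 2. → (0, 2)

(0, 2)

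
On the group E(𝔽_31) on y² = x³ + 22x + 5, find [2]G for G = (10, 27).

(21, 5)

tangent at (10, 27): λ = (3·10² + 22)/(2·27) ≡ 12/23. 23⁻¹ ≡ 27 (mod 31) since 23·27 = 621 ≡ 1, so λ ≡ 12·27 ≡ 14.
  x = λ² - 10 - 10 = 196 - 20 ≡ 21; y = λ·(10 - 21) - 27 ≡ 5. → (21, 5)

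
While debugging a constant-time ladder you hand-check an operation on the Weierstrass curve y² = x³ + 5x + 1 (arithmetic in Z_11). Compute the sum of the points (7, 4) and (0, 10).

(7, 4) + (0, 10). λ = (10 - 4)/(0 - 7) ≡ 6/4 mod 11. 4⁻¹ ≡ 3 (mod 11) since 4·3 = 12 ≡ 1, so λ ≡ 7.
  x = λ² - 7 - 0 = 49 - 7 ≡ 9; y = λ·(7 - 9) - 4 ≡ 4. → (9, 4)

(9, 4)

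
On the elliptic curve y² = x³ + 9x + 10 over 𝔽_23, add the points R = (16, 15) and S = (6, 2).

(2, 17)

(16, 15) + (6, 2). λ = (2 - 15)/(6 - 16) ≡ 10/13 mod 23. 13⁻¹ ≡ 16 (mod 23), so λ ≡ 22.
  x = λ² - 16 - 6 = 484 - 22 ≡ 2; y = λ·(16 - 2) - 15 ≡ 17. → (2, 17)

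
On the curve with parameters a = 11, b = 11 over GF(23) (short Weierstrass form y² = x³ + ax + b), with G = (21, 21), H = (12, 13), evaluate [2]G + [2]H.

First 2G:
Repeated addition: build up to 2G.
2G: tangent at (21, 21): λ = (3·21² + 11)/(2·21) ≡ 0/19. 19⁻¹ ≡ 17 (mod 23), so λ ≡ 0·17 ≡ 0.
  x = λ² - 21 - 21 = 0 - 42 ≡ 4; y = λ·(21 - 4) - 21 ≡ 2. → (4, 2)
2G = (4, 2).
Next 2H:
Repeated addition: build up to 2H.
2H: tangent at (12, 13): λ = (3·12² + 11)/(2·13) ≡ 6/3. 3⁻¹ ≡ 8 (mod 23) since 3·8 = 24 ≡ 1, so λ ≡ 6·8 ≡ 2.
  x = λ² - 12 - 12 = 4 - 24 ≡ 3; y = λ·(12 - 3) - 13 ≡ 5. → (3, 5)
2H = (3, 5).
Finally 2G + 2H:
(4, 2) + (3, 5). λ = (5 - 2)/(3 - 4) ≡ 3/22 mod 23. 22⁻¹ ≡ 22 (mod 23) since 22·22 = 484 ≡ 1, so λ ≡ 20.
  x = λ² - 4 - 3 = 400 - 7 ≡ 2; y = λ·(4 - 2) - 2 ≡ 15. → (2, 15)

(2, 15)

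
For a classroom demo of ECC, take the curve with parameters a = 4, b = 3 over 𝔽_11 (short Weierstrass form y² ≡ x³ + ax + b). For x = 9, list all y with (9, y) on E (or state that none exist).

3, 8

x³ + 4x + 3 = 768 ≡ 9 (mod 11).
Square roots of 9 mod 11: 3 and 8 (since 3² = 9 ≡ 9).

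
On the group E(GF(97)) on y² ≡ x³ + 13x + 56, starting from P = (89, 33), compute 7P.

Double-and-add on 7 = (111)₂. Start with P = (89, 33) for the leading 1-bit.
double: tangent at (89, 33): λ = (3·89² + 13)/(2·33) ≡ 11/66. 66⁻¹ ≡ 25 (mod 97), so λ ≡ 11·25 ≡ 81.
  x = λ² - 89 - 89 = 6561 - 178 ≡ 78; y = λ·(89 - 78) - 33 ≡ 82. → (78, 82)
add P: (78, 82) + (89, 33). λ = (33 - 82)/(89 - 78) ≡ 48/11 mod 97. 11⁻¹ ≡ 53 (mod 97), so λ ≡ 22.
  x = λ² - 78 - 89 = 484 - 167 ≡ 26; y = λ·(78 - 26) - 82 ≡ 92. → (26, 92)
double: tangent at (26, 92): λ = (3·26² + 13)/(2·92) ≡ 4/87. 87⁻¹ ≡ 29 (mod 97) since 87·29 = 2523 ≡ 1, so λ ≡ 4·29 ≡ 19.
  x = λ² - 26 - 26 = 361 - 52 ≡ 18; y = λ·(26 - 18) - 92 ≡ 60. → (18, 60)
add P: (18, 60) + (89, 33). λ = (33 - 60)/(89 - 18) ≡ 70/71 mod 97. 71⁻¹ ≡ 41 (mod 97) since 71·41 = 2911 ≡ 1, so λ ≡ 57.
  x = λ² - 18 - 89 = 3249 - 107 ≡ 38; y = λ·(18 - 38) - 60 ≡ 61. → (38, 61)

(38, 61)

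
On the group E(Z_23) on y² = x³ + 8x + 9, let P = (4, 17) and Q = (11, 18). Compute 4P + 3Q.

(12, 4)

First 4P:
Double-and-add on 4 = (100)₂. Start with P = (4, 17) for the leading 1-bit.
double: tangent at (4, 17): λ = (3·4² + 8)/(2·17) ≡ 10/11. 11⁻¹ ≡ 21 (mod 23), so λ ≡ 10·21 ≡ 3.
  x = λ² - 4 - 4 = 9 - 8 ≡ 1; y = λ·(4 - 1) - 17 ≡ 15. → (1, 15)
double: tangent at (1, 15): λ = (3·1² + 8)/(2·15) ≡ 11/7. 7⁻¹ ≡ 10 (mod 23) since 7·10 = 70 ≡ 1, so λ ≡ 11·10 ≡ 18.
  x = λ² - 1 - 1 = 324 - 2 ≡ 0; y = λ·(1 - 0) - 15 ≡ 3. → (0, 3)
4P = (0, 3).
Next 3Q:
Repeated addition: build up to 3Q.
2Q: tangent at (11, 18): λ = (3·11² + 8)/(2·18) ≡ 3/13. 13⁻¹ ≡ 16 (mod 23), so λ ≡ 3·16 ≡ 2.
  x = λ² - 11 - 11 = 4 - 22 ≡ 5; y = λ·(11 - 5) - 18 ≡ 17. → (5, 17)
3Q: (5, 17) + (11, 18). λ = (18 - 17)/(11 - 5) ≡ 1/6 mod 23. 6⁻¹ ≡ 4 (mod 23), so λ ≡ 4.
  x = λ² - 5 - 11 = 16 - 16 ≡ 0; y = λ·(5 - 0) - 17 ≡ 3. → (0, 3)
3Q = (0, 3).
Finally 4P + 3Q:
tangent at (0, 3): λ = (3·0² + 8)/(2·3) ≡ 8/6. 6⁻¹ ≡ 4 (mod 23) since 6·4 = 24 ≡ 1, so λ ≡ 8·4 ≡ 9.
  x = λ² - 0 - 0 = 81 - 0 ≡ 12; y = λ·(0 - 12) - 3 ≡ 4. → (12, 4)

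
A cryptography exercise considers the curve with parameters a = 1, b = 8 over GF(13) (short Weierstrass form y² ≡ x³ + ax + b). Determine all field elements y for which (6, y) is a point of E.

x³ + 1x + 8 = 230 ≡ 9 (mod 13).
Square roots of 9 mod 13: 3 and 10 (since 3² = 9 ≡ 9).

3, 10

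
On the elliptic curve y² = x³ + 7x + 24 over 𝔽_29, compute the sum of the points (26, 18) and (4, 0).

(21, 23)

(26, 18) + (4, 0). λ = (0 - 18)/(4 - 26) ≡ 11/7 mod 29. 7⁻¹ ≡ 25 (mod 29) since 7·25 = 175 ≡ 1, so λ ≡ 14.
  x = λ² - 26 - 4 = 196 - 30 ≡ 21; y = λ·(26 - 21) - 18 ≡ 23. → (21, 23)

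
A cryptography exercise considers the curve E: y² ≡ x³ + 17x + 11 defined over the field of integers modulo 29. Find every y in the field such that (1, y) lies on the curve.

0

x³ + 17x + 11 = 29 ≡ 0 (mod 29).
Only y = 0 satisfies y² ≡ 0.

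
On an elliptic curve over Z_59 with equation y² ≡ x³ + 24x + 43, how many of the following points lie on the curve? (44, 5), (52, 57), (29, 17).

(44, 5): 5² ≡ 25, rhs ≡ 25 → on.
(52, 57): 57² ≡ 4, rhs ≡ 4 → on.
(29, 17): 17² ≡ 53, rhs ≡ 53 → on.

3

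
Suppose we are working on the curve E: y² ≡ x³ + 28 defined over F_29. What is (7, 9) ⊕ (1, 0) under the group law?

(16, 21)

(7, 9) + (1, 0). λ = (0 - 9)/(1 - 7) ≡ 20/23 mod 29. 23⁻¹ ≡ 24 (mod 29) since 23·24 = 552 ≡ 1, so λ ≡ 16.
  x = λ² - 7 - 1 = 256 - 8 ≡ 16; y = λ·(7 - 16) - 9 ≡ 21. → (16, 21)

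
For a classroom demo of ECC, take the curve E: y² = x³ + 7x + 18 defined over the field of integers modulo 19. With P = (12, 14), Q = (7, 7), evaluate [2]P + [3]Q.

(10, 10)

First 2P:
Repeated addition: build up to 2P.
2P: tangent at (12, 14): λ = (3·12² + 7)/(2·14) ≡ 2/9. 9⁻¹ ≡ 17 (mod 19) since 9·17 = 153 ≡ 1, so λ ≡ 2·17 ≡ 15.
  x = λ² - 12 - 12 = 225 - 24 ≡ 11; y = λ·(12 - 11) - 14 ≡ 1. → (11, 1)
2P = (11, 1).
Next 3Q:
Repeated addition: build up to 3Q.
2Q: tangent at (7, 7): λ = (3·7² + 7)/(2·7) ≡ 2/14. 14⁻¹ ≡ 15 (mod 19), so λ ≡ 2·15 ≡ 11.
  x = λ² - 7 - 7 = 121 - 14 ≡ 12; y = λ·(7 - 12) - 7 ≡ 14. → (12, 14)
3Q: (12, 14) + (7, 7). λ = (7 - 14)/(7 - 12) ≡ 12/14 mod 19. 14⁻¹ ≡ 15 (mod 19), so λ ≡ 9.
  x = λ² - 12 - 7 = 81 - 19 ≡ 5; y = λ·(12 - 5) - 14 ≡ 11. → (5, 11)
3Q = (5, 11).
Finally 2P + 3Q:
(11, 1) + (5, 11). λ = (11 - 1)/(5 - 11) ≡ 10/13 mod 19. 13⁻¹ ≡ 3 (mod 19) since 13·3 = 39 ≡ 1, so λ ≡ 11.
  x = λ² - 11 - 5 = 121 - 16 ≡ 10; y = λ·(11 - 10) - 1 ≡ 10. → (10, 10)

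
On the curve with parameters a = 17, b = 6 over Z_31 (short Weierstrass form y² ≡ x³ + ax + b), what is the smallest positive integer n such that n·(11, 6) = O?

2P: tangent at (11, 6): λ = (3·11² + 17)/(2·6) ≡ 8/12. 12⁻¹ ≡ 13 (mod 31) since 12·13 = 156 ≡ 1, so λ ≡ 8·13 ≡ 11.
  x = λ² - 11 - 11 = 121 - 22 ≡ 6; y = λ·(11 - 6) - 6 ≡ 18. → (6, 18)
3P: (6, 18) + (11, 6). λ = (6 - 18)/(11 - 6) ≡ 19/5 mod 31. 5⁻¹ ≡ 25 (mod 31), so λ ≡ 10.
  x = λ² - 6 - 11 = 100 - 17 ≡ 21; y = λ·(6 - 21) - 18 ≡ 18. → (21, 18)
4P: (21, 18) + (11, 6). λ = (6 - 18)/(11 - 21) ≡ 19/21 mod 31. 21⁻¹ ≡ 3 (mod 31), so λ ≡ 26.
  x = λ² - 21 - 11 = 676 - 32 ≡ 24; y = λ·(21 - 24) - 18 ≡ 28. → (24, 28)
5P: (24, 28) + (11, 6). λ = (6 - 28)/(11 - 24) ≡ 9/18 mod 31. 18⁻¹ ≡ 19 (mod 31), so λ ≡ 16.
  x = λ² - 24 - 11 = 256 - 35 ≡ 4; y = λ·(24 - 4) - 28 ≡ 13. → (4, 13)
6P: (4, 13) + (11, 6). λ = (6 - 13)/(11 - 4) ≡ 24/7 mod 31. 7⁻¹ ≡ 9 (mod 31) since 7·9 = 63 ≡ 1, so λ ≡ 30.
  x = λ² - 4 - 11 = 900 - 15 ≡ 17; y = λ·(4 - 17) - 13 ≡ 0. → (17, 0)
7P: (17, 0) + (11, 6). λ = (6 - 0)/(11 - 17) ≡ 6/25 mod 31. 25⁻¹ ≡ 5 (mod 31), so λ ≡ 30.
  x = λ² - 17 - 11 = 900 - 28 ≡ 4; y = λ·(17 - 4) - 0 ≡ 18. → (4, 18)
8P: (4, 18) + (11, 6). λ = (6 - 18)/(11 - 4) ≡ 19/7 mod 31. 7⁻¹ ≡ 9 (mod 31), so λ ≡ 16.
  x = λ² - 4 - 11 = 256 - 15 ≡ 24; y = λ·(4 - 24) - 18 ≡ 3. → (24, 3)
9P: (24, 3) + (11, 6). λ = (6 - 3)/(11 - 24) ≡ 3/18 mod 31. 18⁻¹ ≡ 19 (mod 31), so λ ≡ 26.
  x = λ² - 24 - 11 = 676 - 35 ≡ 21; y = λ·(24 - 21) - 3 ≡ 13. → (21, 13)
10P: (21, 13) + (11, 6). λ = (6 - 13)/(11 - 21) ≡ 24/21 mod 31. 21⁻¹ ≡ 3 (mod 31) since 21·3 = 63 ≡ 1, so λ ≡ 10.
  x = λ² - 21 - 11 = 100 - 32 ≡ 6; y = λ·(21 - 6) - 13 ≡ 13. → (6, 13)
11P: (6, 13) + (11, 6). λ = (6 - 13)/(11 - 6) ≡ 24/5 mod 31. 5⁻¹ ≡ 25 (mod 31) since 5·25 = 125 ≡ 1, so λ ≡ 11.
  x = λ² - 6 - 11 = 121 - 17 ≡ 11; y = λ·(6 - 11) - 13 ≡ 25. → (11, 25)
12P: (11, 25) + (11, 6): same x and y₁ ≡ -y₂, so the sum is O.
12P = O, so the order is 12.

12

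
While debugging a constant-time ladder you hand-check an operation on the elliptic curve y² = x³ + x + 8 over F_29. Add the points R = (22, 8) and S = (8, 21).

(8, 8)

(22, 8) + (8, 21). λ = (21 - 8)/(8 - 22) ≡ 13/15 mod 29. 15⁻¹ ≡ 2 (mod 29) since 15·2 = 30 ≡ 1, so λ ≡ 26.
  x = λ² - 22 - 8 = 676 - 30 ≡ 8; y = λ·(22 - 8) - 8 ≡ 8. → (8, 8)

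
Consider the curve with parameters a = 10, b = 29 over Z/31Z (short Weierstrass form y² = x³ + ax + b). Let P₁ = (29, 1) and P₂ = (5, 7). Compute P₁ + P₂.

(30, 7)

(29, 1) + (5, 7). λ = (7 - 1)/(5 - 29) ≡ 6/7 mod 31. 7⁻¹ ≡ 9 (mod 31), so λ ≡ 23.
  x = λ² - 29 - 5 = 529 - 34 ≡ 30; y = λ·(29 - 30) - 1 ≡ 7. → (30, 7)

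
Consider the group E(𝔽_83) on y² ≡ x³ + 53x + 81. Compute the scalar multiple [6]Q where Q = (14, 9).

Repeated addition: build up to 6Q.
2Q: tangent at (14, 9): λ = (3·14² + 53)/(2·9) ≡ 60/18. 18⁻¹ ≡ 60 (mod 83), so λ ≡ 60·60 ≡ 31.
  x = λ² - 14 - 14 = 961 - 28 ≡ 20; y = λ·(14 - 20) - 9 ≡ 54. → (20, 54)
3Q: (20, 54) + (14, 9). λ = (9 - 54)/(14 - 20) ≡ 38/77 mod 83. 77⁻¹ ≡ 69 (mod 83), so λ ≡ 49.
  x = λ² - 20 - 14 = 2401 - 34 ≡ 43; y = λ·(20 - 43) - 54 ≡ 64. → (43, 64)
4Q: (43, 64) + (14, 9). λ = (9 - 64)/(14 - 43) ≡ 28/54 mod 83. 54⁻¹ ≡ 20 (mod 83), so λ ≡ 62.
  x = λ² - 43 - 14 = 3844 - 57 ≡ 52; y = λ·(43 - 52) - 64 ≡ 42. → (52, 42)
5Q: (52, 42) + (14, 9). λ = (9 - 42)/(14 - 52) ≡ 50/45 mod 83. 45⁻¹ ≡ 24 (mod 83) since 45·24 = 1080 ≡ 1, so λ ≡ 38.
  x = λ² - 52 - 14 = 1444 - 66 ≡ 50; y = λ·(52 - 50) - 42 ≡ 34. → (50, 34)
6Q: (50, 34) + (14, 9). λ = (9 - 34)/(14 - 50) ≡ 58/47 mod 83. 47⁻¹ ≡ 53 (mod 83), so λ ≡ 3.
  x = λ² - 50 - 14 = 9 - 64 ≡ 28; y = λ·(50 - 28) - 34 ≡ 32. → (28, 32)

(28, 32)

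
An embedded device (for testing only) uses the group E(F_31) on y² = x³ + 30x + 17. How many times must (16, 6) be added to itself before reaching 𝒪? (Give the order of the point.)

8

2P: tangent at (16, 6): λ = (3·16² + 30)/(2·6) ≡ 23/12. 12⁻¹ ≡ 13 (mod 31), so λ ≡ 23·13 ≡ 20.
  x = λ² - 16 - 16 = 400 - 32 ≡ 27; y = λ·(16 - 27) - 6 ≡ 22. → (27, 22)
3P: (27, 22) + (16, 6). λ = (6 - 22)/(16 - 27) ≡ 15/20 mod 31. 20⁻¹ ≡ 14 (mod 31) since 20·14 = 280 ≡ 1, so λ ≡ 24.
  x = λ² - 27 - 16 = 576 - 43 ≡ 6; y = λ·(27 - 6) - 22 ≡ 17. → (6, 17)
4P: (6, 17) + (16, 6). λ = (6 - 17)/(16 - 6) ≡ 20/10 mod 31. 10⁻¹ ≡ 28 (mod 31) since 10·28 = 280 ≡ 1, so λ ≡ 2.
  x = λ² - 6 - 16 = 4 - 22 ≡ 13; y = λ·(6 - 13) - 17 ≡ 0. → (13, 0)
5P: (13, 0) + (16, 6). λ = (6 - 0)/(16 - 13) ≡ 6/3 mod 31. 3⁻¹ ≡ 21 (mod 31), so λ ≡ 2.
  x = λ² - 13 - 16 = 4 - 29 ≡ 6; y = λ·(13 - 6) - 0 ≡ 14. → (6, 14)
6P: (6, 14) + (16, 6). λ = (6 - 14)/(16 - 6) ≡ 23/10 mod 31. 10⁻¹ ≡ 28 (mod 31) since 10·28 = 280 ≡ 1, so λ ≡ 24.
  x = λ² - 6 - 16 = 576 - 22 ≡ 27; y = λ·(6 - 27) - 14 ≡ 9. → (27, 9)
7P: (27, 9) + (16, 6). λ = (6 - 9)/(16 - 27) ≡ 28/20 mod 31. 20⁻¹ ≡ 14 (mod 31) since 20·14 = 280 ≡ 1, so λ ≡ 20.
  x = λ² - 27 - 16 = 400 - 43 ≡ 16; y = λ·(27 - 16) - 9 ≡ 25. → (16, 25)
8P: (16, 25) + (16, 6): same x and y₁ ≡ -y₂, so the sum is 𝒪.
8P = 𝒪, so the order is 8.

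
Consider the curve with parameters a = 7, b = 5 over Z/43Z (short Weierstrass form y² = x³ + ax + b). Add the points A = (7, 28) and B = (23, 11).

(7, 28) + (23, 11). λ = (11 - 28)/(23 - 7) ≡ 26/16 mod 43. 16⁻¹ ≡ 35 (mod 43), so λ ≡ 7.
  x = λ² - 7 - 23 = 49 - 30 ≡ 19; y = λ·(7 - 19) - 28 ≡ 17. → (19, 17)

(19, 17)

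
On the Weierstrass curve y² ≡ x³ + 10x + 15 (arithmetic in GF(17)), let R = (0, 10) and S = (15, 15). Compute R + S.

(0, 10) + (15, 15). λ = (15 - 10)/(15 - 0) ≡ 5/15 mod 17. 15⁻¹ ≡ 8 (mod 17) since 15·8 = 120 ≡ 1, so λ ≡ 6.
  x = λ² - 0 - 15 = 36 - 15 ≡ 4; y = λ·(0 - 4) - 10 ≡ 0. → (4, 0)

(4, 0)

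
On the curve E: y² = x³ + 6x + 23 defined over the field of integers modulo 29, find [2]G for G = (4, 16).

(26, 23)

tangent at (4, 16): λ = (3·4² + 6)/(2·16) ≡ 25/3. 3⁻¹ ≡ 10 (mod 29), so λ ≡ 25·10 ≡ 18.
  x = λ² - 4 - 4 = 324 - 8 ≡ 26; y = λ·(4 - 26) - 16 ≡ 23. → (26, 23)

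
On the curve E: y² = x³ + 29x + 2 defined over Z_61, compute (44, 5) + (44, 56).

O

The two points share x = 44 and their y-coordinates satisfy 5 + 56 ≡ 0 (mod 61), so they are inverses. Their sum is O.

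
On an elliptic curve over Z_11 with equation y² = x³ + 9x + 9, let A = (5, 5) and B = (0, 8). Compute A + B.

(9, 4)

(5, 5) + (0, 8). λ = (8 - 5)/(0 - 5) ≡ 3/6 mod 11. 6⁻¹ ≡ 2 (mod 11), so λ ≡ 6.
  x = λ² - 5 - 0 = 36 - 5 ≡ 9; y = λ·(5 - 9) - 5 ≡ 4. → (9, 4)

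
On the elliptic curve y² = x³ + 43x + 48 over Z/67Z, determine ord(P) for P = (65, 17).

2P: tangent at (65, 17): λ = (3·65² + 43)/(2·17) ≡ 55/34. 34⁻¹ ≡ 2 (mod 67), so λ ≡ 55·2 ≡ 43.
  x = λ² - 65 - 65 = 1849 - 130 ≡ 44; y = λ·(65 - 44) - 17 ≡ 15. → (44, 15)
3P: (44, 15) + (65, 17). λ = (17 - 15)/(65 - 44) ≡ 2/21 mod 67. 21⁻¹ ≡ 16 (mod 67), so λ ≡ 32.
  x = λ² - 44 - 65 = 1024 - 109 ≡ 44; y = λ·(44 - 44) - 15 ≡ 52. → (44, 52)
4P: (44, 52) + (65, 17). λ = (17 - 52)/(65 - 44) ≡ 32/21 mod 67. 21⁻¹ ≡ 16 (mod 67) since 21·16 = 336 ≡ 1, so λ ≡ 43.
  x = λ² - 44 - 65 = 1849 - 109 ≡ 65; y = λ·(44 - 65) - 52 ≡ 50. → (65, 50)
5P: (65, 50) + (65, 17): same x and y₁ ≡ -y₂, so the sum is ∞.
5P = ∞, so the order is 5.

5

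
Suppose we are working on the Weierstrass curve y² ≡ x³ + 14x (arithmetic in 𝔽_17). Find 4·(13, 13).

(2, 11)

Write Q = (13, 13).
Double-and-add on 4 = (100)₂. Start with Q = (13, 13) for the leading 1-bit.
double: tangent at (13, 13): λ = (3·13² + 14)/(2·13) ≡ 11/9. 9⁻¹ ≡ 2 (mod 17), so λ ≡ 11·2 ≡ 5.
  x = λ² - 13 - 13 = 25 - 26 ≡ 16; y = λ·(13 - 16) - 13 ≡ 6. → (16, 6)
double: tangent at (16, 6): λ = (3·16² + 14)/(2·6) ≡ 0/12. 12⁻¹ ≡ 10 (mod 17), so λ ≡ 0·10 ≡ 0.
  x = λ² - 16 - 16 = 0 - 32 ≡ 2; y = λ·(16 - 2) - 6 ≡ 11. → (2, 11)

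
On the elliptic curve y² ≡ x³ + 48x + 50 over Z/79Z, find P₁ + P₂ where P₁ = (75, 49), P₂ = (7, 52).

(75, 49) + (7, 52). λ = (52 - 49)/(7 - 75) ≡ 3/11 mod 79. 11⁻¹ ≡ 36 (mod 79) since 11·36 = 396 ≡ 1, so λ ≡ 29.
  x = λ² - 75 - 7 = 841 - 82 ≡ 48; y = λ·(75 - 48) - 49 ≡ 23. → (48, 23)

(48, 23)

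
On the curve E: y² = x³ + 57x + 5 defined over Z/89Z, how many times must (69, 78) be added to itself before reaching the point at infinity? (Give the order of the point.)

2P: tangent at (69, 78): λ = (3·69² + 57)/(2·78) ≡ 11/67. 67⁻¹ ≡ 4 (mod 89) since 67·4 = 268 ≡ 1, so λ ≡ 11·4 ≡ 44.
  x = λ² - 69 - 69 = 1936 - 138 ≡ 18; y = λ·(69 - 18) - 78 ≡ 30. → (18, 30)
3P: (18, 30) + (69, 78). λ = (78 - 30)/(69 - 18) ≡ 48/51 mod 89. 51⁻¹ ≡ 7 (mod 89) since 51·7 = 357 ≡ 1, so λ ≡ 69.
  x = λ² - 18 - 69 = 4761 - 87 ≡ 46; y = λ·(18 - 46) - 30 ≡ 85. → (46, 85)
4P: (46, 85) + (69, 78). λ = (78 - 85)/(69 - 46) ≡ 82/23 mod 89. 23⁻¹ ≡ 31 (mod 89) since 23·31 = 713 ≡ 1, so λ ≡ 50.
  x = λ² - 46 - 69 = 2500 - 115 ≡ 71; y = λ·(46 - 71) - 85 ≡ 0. → (71, 0)
5P: (71, 0) + (69, 78). λ = (78 - 0)/(69 - 71) ≡ 78/87 mod 89. 87⁻¹ ≡ 44 (mod 89) since 87·44 = 3828 ≡ 1, so λ ≡ 50.
  x = λ² - 71 - 69 = 2500 - 140 ≡ 46; y = λ·(71 - 46) - 0 ≡ 4. → (46, 4)
6P: (46, 4) + (69, 78). λ = (78 - 4)/(69 - 46) ≡ 74/23 mod 89. 23⁻¹ ≡ 31 (mod 89), so λ ≡ 69.
  x = λ² - 46 - 69 = 4761 - 115 ≡ 18; y = λ·(46 - 18) - 4 ≡ 59. → (18, 59)
7P: (18, 59) + (69, 78). λ = (78 - 59)/(69 - 18) ≡ 19/51 mod 89. 51⁻¹ ≡ 7 (mod 89), so λ ≡ 44.
  x = λ² - 18 - 69 = 1936 - 87 ≡ 69; y = λ·(18 - 69) - 59 ≡ 11. → (69, 11)
8P: (69, 11) + (69, 78): same x and y₁ ≡ -y₂, so the sum is the point at infinity.
8P = the point at infinity, so the order is 8.

8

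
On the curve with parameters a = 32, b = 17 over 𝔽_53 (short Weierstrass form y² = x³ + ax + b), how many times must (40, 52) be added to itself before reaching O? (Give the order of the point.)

11

2P: tangent at (40, 52): λ = (3·40² + 32)/(2·52) ≡ 9/51. 51⁻¹ ≡ 26 (mod 53) since 51·26 = 1326 ≡ 1, so λ ≡ 9·26 ≡ 22.
  x = λ² - 40 - 40 = 484 - 80 ≡ 33; y = λ·(40 - 33) - 52 ≡ 49. → (33, 49)
3P: (33, 49) + (40, 52). λ = (52 - 49)/(40 - 33) ≡ 3/7 mod 53. 7⁻¹ ≡ 38 (mod 53), so λ ≡ 8.
  x = λ² - 33 - 40 = 64 - 73 ≡ 44; y = λ·(33 - 44) - 49 ≡ 22. → (44, 22)
4P: (44, 22) + (40, 52). λ = (52 - 22)/(40 - 44) ≡ 30/49 mod 53. 49⁻¹ ≡ 13 (mod 53), so λ ≡ 19.
  x = λ² - 44 - 40 = 361 - 84 ≡ 12; y = λ·(44 - 12) - 22 ≡ 3. → (12, 3)
5P: (12, 3) + (40, 52). λ = (52 - 3)/(40 - 12) ≡ 49/28 mod 53. 28⁻¹ ≡ 36 (mod 53), so λ ≡ 15.
  x = λ² - 12 - 40 = 225 - 52 ≡ 14; y = λ·(12 - 14) - 3 ≡ 20. → (14, 20)
6P: (14, 20) + (40, 52). λ = (52 - 20)/(40 - 14) ≡ 32/26 mod 53. 26⁻¹ ≡ 51 (mod 53) since 26·51 = 1326 ≡ 1, so λ ≡ 42.
  x = λ² - 14 - 40 = 1764 - 54 ≡ 14; y = λ·(14 - 14) - 20 ≡ 33. → (14, 33)
7P: (14, 33) + (40, 52). λ = (52 - 33)/(40 - 14) ≡ 19/26 mod 53. 26⁻¹ ≡ 51 (mod 53), so λ ≡ 15.
  x = λ² - 14 - 40 = 225 - 54 ≡ 12; y = λ·(14 - 12) - 33 ≡ 50. → (12, 50)
8P: (12, 50) + (40, 52). λ = (52 - 50)/(40 - 12) ≡ 2/28 mod 53. 28⁻¹ ≡ 36 (mod 53), so λ ≡ 19.
  x = λ² - 12 - 40 = 361 - 52 ≡ 44; y = λ·(12 - 44) - 50 ≡ 31. → (44, 31)
9P: (44, 31) + (40, 52). λ = (52 - 31)/(40 - 44) ≡ 21/49 mod 53. 49⁻¹ ≡ 13 (mod 53) since 49·13 = 637 ≡ 1, so λ ≡ 8.
  x = λ² - 44 - 40 = 64 - 84 ≡ 33; y = λ·(44 - 33) - 31 ≡ 4. → (33, 4)
10P: (33, 4) + (40, 52). λ = (52 - 4)/(40 - 33) ≡ 48/7 mod 53. 7⁻¹ ≡ 38 (mod 53) since 7·38 = 266 ≡ 1, so λ ≡ 22.
  x = λ² - 33 - 40 = 484 - 73 ≡ 40; y = λ·(33 - 40) - 4 ≡ 1. → (40, 1)
11P: (40, 1) + (40, 52): same x and y₁ ≡ -y₂, so the sum is O.
11P = O, so the order is 11.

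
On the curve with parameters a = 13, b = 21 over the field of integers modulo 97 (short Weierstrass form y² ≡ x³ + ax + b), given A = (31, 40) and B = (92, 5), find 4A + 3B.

(27, 48)

First 4A:
Repeated addition: build up to 4A.
2A: tangent at (31, 40): λ = (3·31² + 13)/(2·40) ≡ 83/80. 80⁻¹ ≡ 57 (mod 97), so λ ≡ 83·57 ≡ 75.
  x = λ² - 31 - 31 = 5625 - 62 ≡ 34; y = λ·(31 - 34) - 40 ≡ 26. → (34, 26)
3A: (34, 26) + (31, 40). λ = (40 - 26)/(31 - 34) ≡ 14/94 mod 97. 94⁻¹ ≡ 32 (mod 97) since 94·32 = 3008 ≡ 1, so λ ≡ 60.
  x = λ² - 34 - 31 = 3600 - 65 ≡ 43; y = λ·(34 - 43) - 26 ≡ 16. → (43, 16)
4A: (43, 16) + (31, 40). λ = (40 - 16)/(31 - 43) ≡ 24/85 mod 97. 85⁻¹ ≡ 8 (mod 97), so λ ≡ 95.
  x = λ² - 43 - 31 = 9025 - 74 ≡ 27; y = λ·(43 - 27) - 16 ≡ 49. → (27, 49)
4A = (27, 49).
Next 3B:
Repeated addition: build up to 3B.
2B: tangent at (92, 5): λ = (3·92² + 13)/(2·5) ≡ 88/10. 10⁻¹ ≡ 68 (mod 97) since 10·68 = 680 ≡ 1, so λ ≡ 88·68 ≡ 67.
  x = λ² - 92 - 92 = 4489 - 184 ≡ 37; y = λ·(92 - 37) - 5 ≡ 91. → (37, 91)
3B: (37, 91) + (92, 5). λ = (5 - 91)/(92 - 37) ≡ 11/55 mod 97. 55⁻¹ ≡ 30 (mod 97) since 55·30 = 1650 ≡ 1, so λ ≡ 39.
  x = λ² - 37 - 92 = 1521 - 129 ≡ 34; y = λ·(37 - 34) - 91 ≡ 26. → (34, 26)
3B = (34, 26).
Finally 4A + 3B:
(27, 49) + (34, 26). λ = (26 - 49)/(34 - 27) ≡ 74/7 mod 97. 7⁻¹ ≡ 14 (mod 97), so λ ≡ 66.
  x = λ² - 27 - 34 = 4356 - 61 ≡ 27; y = λ·(27 - 27) - 49 ≡ 48. → (27, 48)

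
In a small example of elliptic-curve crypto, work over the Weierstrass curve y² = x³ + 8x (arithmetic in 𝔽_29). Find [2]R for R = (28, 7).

(22, 6)

tangent at (28, 7): λ = (3·28² + 8)/(2·7) ≡ 11/14. 14⁻¹ ≡ 27 (mod 29) since 14·27 = 378 ≡ 1, so λ ≡ 11·27 ≡ 7.
  x = λ² - 28 - 28 = 49 - 56 ≡ 22; y = λ·(28 - 22) - 7 ≡ 6. → (22, 6)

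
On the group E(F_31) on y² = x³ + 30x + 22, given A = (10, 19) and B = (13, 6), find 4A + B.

First 4A:
Double-and-add on 4 = (100)₂. Start with A = (10, 19) for the leading 1-bit.
double: tangent at (10, 19): λ = (3·10² + 30)/(2·19) ≡ 20/7. 7⁻¹ ≡ 9 (mod 31) since 7·9 = 63 ≡ 1, so λ ≡ 20·9 ≡ 25.
  x = λ² - 10 - 10 = 625 - 20 ≡ 16; y = λ·(10 - 16) - 19 ≡ 17. → (16, 17)
double: tangent at (16, 17): λ = (3·16² + 30)/(2·17) ≡ 23/3. 3⁻¹ ≡ 21 (mod 31) since 3·21 = 63 ≡ 1, so λ ≡ 23·21 ≡ 18.
  x = λ² - 16 - 16 = 324 - 32 ≡ 13; y = λ·(16 - 13) - 17 ≡ 6. → (13, 6)
4A = (13, 6).
Finally 4A + B:
tangent at (13, 6): λ = (3·13² + 30)/(2·6) ≡ 10/12. 12⁻¹ ≡ 13 (mod 31) since 12·13 = 156 ≡ 1, so λ ≡ 10·13 ≡ 6.
  x = λ² - 13 - 13 = 36 - 26 ≡ 10; y = λ·(13 - 10) - 6 ≡ 12. → (10, 12)

(10, 12)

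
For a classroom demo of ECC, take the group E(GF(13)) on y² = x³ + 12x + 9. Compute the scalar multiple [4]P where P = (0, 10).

Repeated addition: build up to 4P.
2P: tangent at (0, 10): λ = (3·0² + 12)/(2·10) ≡ 12/7. 7⁻¹ ≡ 2 (mod 13), so λ ≡ 12·2 ≡ 11.
  x = λ² - 0 - 0 = 121 - 0 ≡ 4; y = λ·(0 - 4) - 10 ≡ 11. → (4, 11)
3P: (4, 11) + (0, 10). λ = (10 - 11)/(0 - 4) ≡ 12/9 mod 13. 9⁻¹ ≡ 3 (mod 13), so λ ≡ 10.
  x = λ² - 4 - 0 = 100 - 4 ≡ 5; y = λ·(4 - 5) - 11 ≡ 5. → (5, 5)
4P: (5, 5) + (0, 10). λ = (10 - 5)/(0 - 5) ≡ 5/8 mod 13. 8⁻¹ ≡ 5 (mod 13) since 8·5 = 40 ≡ 1, so λ ≡ 12.
  x = λ² - 5 - 0 = 144 - 5 ≡ 9; y = λ·(5 - 9) - 5 ≡ 12. → (9, 12)

(9, 12)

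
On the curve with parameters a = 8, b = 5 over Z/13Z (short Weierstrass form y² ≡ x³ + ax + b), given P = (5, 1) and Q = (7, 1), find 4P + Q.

First 4P:
Repeated addition: build up to 4P.
2P: tangent at (5, 1): λ = (3·5² + 8)/(2·1) ≡ 5/2. 2⁻¹ ≡ 7 (mod 13) since 2·7 = 14 ≡ 1, so λ ≡ 5·7 ≡ 9.
  x = λ² - 5 - 5 = 81 - 10 ≡ 6; y = λ·(5 - 6) - 1 ≡ 3. → (6, 3)
3P: (6, 3) + (5, 1). λ = (1 - 3)/(5 - 6) ≡ 11/12 mod 13. 12⁻¹ ≡ 12 (mod 13), so λ ≡ 2.
  x = λ² - 6 - 5 = 4 - 11 ≡ 6; y = λ·(6 - 6) - 3 ≡ 10. → (6, 10)
4P: (6, 10) + (5, 1). λ = (1 - 10)/(5 - 6) ≡ 4/12 mod 13. 12⁻¹ ≡ 12 (mod 13), so λ ≡ 9.
  x = λ² - 6 - 5 = 81 - 11 ≡ 5; y = λ·(6 - 5) - 10 ≡ 12. → (5, 12)
4P = (5, 12).
Finally 4P + Q:
(5, 12) + (7, 1). λ = (1 - 12)/(7 - 5) ≡ 2/2 mod 13. 2⁻¹ ≡ 7 (mod 13) since 2·7 = 14 ≡ 1, so λ ≡ 1.
  x = λ² - 5 - 7 = 1 - 12 ≡ 2; y = λ·(5 - 2) - 12 ≡ 4. → (2, 4)

(2, 4)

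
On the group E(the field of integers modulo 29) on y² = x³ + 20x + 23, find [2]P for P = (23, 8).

tangent at (23, 8): λ = (3·23² + 20)/(2·8) ≡ 12/16. 16⁻¹ ≡ 20 (mod 29), so λ ≡ 12·20 ≡ 8.
  x = λ² - 23 - 23 = 64 - 46 ≡ 18; y = λ·(23 - 18) - 8 ≡ 3. → (18, 3)

(18, 3)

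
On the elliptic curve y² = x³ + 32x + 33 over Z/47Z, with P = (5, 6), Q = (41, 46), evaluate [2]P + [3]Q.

First 2P:
Repeated addition: build up to 2P.
2P: tangent at (5, 6): λ = (3·5² + 32)/(2·6) ≡ 13/12. 12⁻¹ ≡ 4 (mod 47) since 12·4 = 48 ≡ 1, so λ ≡ 13·4 ≡ 5.
  x = λ² - 5 - 5 = 25 - 10 ≡ 15; y = λ·(5 - 15) - 6 ≡ 38. → (15, 38)
2P = (15, 38).
Next 3Q:
Repeated addition: build up to 3Q.
2Q: tangent at (41, 46): λ = (3·41² + 32)/(2·46) ≡ 46/45. 45⁻¹ ≡ 23 (mod 47) since 45·23 = 1035 ≡ 1, so λ ≡ 46·23 ≡ 24.
  x = λ² - 41 - 41 = 576 - 82 ≡ 24; y = λ·(41 - 24) - 46 ≡ 33. → (24, 33)
3Q: (24, 33) + (41, 46). λ = (46 - 33)/(41 - 24) ≡ 13/17 mod 47. 17⁻¹ ≡ 36 (mod 47), so λ ≡ 45.
  x = λ² - 24 - 41 = 2025 - 65 ≡ 33; y = λ·(24 - 33) - 33 ≡ 32. → (33, 32)
3Q = (33, 32).
Finally 2P + 3Q:
(15, 38) + (33, 32). λ = (32 - 38)/(33 - 15) ≡ 41/18 mod 47. 18⁻¹ ≡ 34 (mod 47), so λ ≡ 31.
  x = λ² - 15 - 33 = 961 - 48 ≡ 20; y = λ·(15 - 20) - 38 ≡ 42. → (20, 42)

(20, 42)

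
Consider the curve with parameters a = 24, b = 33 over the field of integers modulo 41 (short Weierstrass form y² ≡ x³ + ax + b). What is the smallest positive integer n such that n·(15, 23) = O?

2P: tangent at (15, 23): λ = (3·15² + 24)/(2·23) ≡ 2/5. 5⁻¹ ≡ 33 (mod 41), so λ ≡ 2·33 ≡ 25.
  x = λ² - 15 - 15 = 625 - 30 ≡ 21; y = λ·(15 - 21) - 23 ≡ 32. → (21, 32)
3P: (21, 32) + (15, 23). λ = (23 - 32)/(15 - 21) ≡ 32/35 mod 41. 35⁻¹ ≡ 34 (mod 41), so λ ≡ 22.
  x = λ² - 21 - 15 = 484 - 36 ≡ 38; y = λ·(21 - 38) - 32 ≡ 4. → (38, 4)
4P: (38, 4) + (15, 23). λ = (23 - 4)/(15 - 38) ≡ 19/18 mod 41. 18⁻¹ ≡ 16 (mod 41) since 18·16 = 288 ≡ 1, so λ ≡ 17.
  x = λ² - 38 - 15 = 289 - 53 ≡ 31; y = λ·(38 - 31) - 4 ≡ 33. → (31, 33)
5P: (31, 33) + (15, 23). λ = (23 - 33)/(15 - 31) ≡ 31/25 mod 41. 25⁻¹ ≡ 23 (mod 41) since 25·23 = 575 ≡ 1, so λ ≡ 16.
  x = λ² - 31 - 15 = 256 - 46 ≡ 5; y = λ·(31 - 5) - 33 ≡ 14. → (5, 14)
6P: (5, 14) + (15, 23). λ = (23 - 14)/(15 - 5) ≡ 9/10 mod 41. 10⁻¹ ≡ 37 (mod 41), so λ ≡ 5.
  x = λ² - 5 - 15 = 25 - 20 ≡ 5; y = λ·(5 - 5) - 14 ≡ 27. → (5, 27)
7P: (5, 27) + (15, 23). λ = (23 - 27)/(15 - 5) ≡ 37/10 mod 41. 10⁻¹ ≡ 37 (mod 41) since 10·37 = 370 ≡ 1, so λ ≡ 16.
  x = λ² - 5 - 15 = 256 - 20 ≡ 31; y = λ·(5 - 31) - 27 ≡ 8. → (31, 8)
8P: (31, 8) + (15, 23). λ = (23 - 8)/(15 - 31) ≡ 15/25 mod 41. 25⁻¹ ≡ 23 (mod 41) since 25·23 = 575 ≡ 1, so λ ≡ 17.
  x = λ² - 31 - 15 = 289 - 46 ≡ 38; y = λ·(31 - 38) - 8 ≡ 37. → (38, 37)
9P: (38, 37) + (15, 23). λ = (23 - 37)/(15 - 38) ≡ 27/18 mod 41. 18⁻¹ ≡ 16 (mod 41) since 18·16 = 288 ≡ 1, so λ ≡ 22.
  x = λ² - 38 - 15 = 484 - 53 ≡ 21; y = λ·(38 - 21) - 37 ≡ 9. → (21, 9)
10P: (21, 9) + (15, 23). λ = (23 - 9)/(15 - 21) ≡ 14/35 mod 41. 35⁻¹ ≡ 34 (mod 41), so λ ≡ 25.
  x = λ² - 21 - 15 = 625 - 36 ≡ 15; y = λ·(21 - 15) - 9 ≡ 18. → (15, 18)
11P: (15, 18) + (15, 23): same x and y₁ ≡ -y₂, so the sum is O.
11P = O, so the order is 11.

11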